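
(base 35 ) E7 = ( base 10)497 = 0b111110001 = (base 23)LE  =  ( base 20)14H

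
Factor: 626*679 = 425054 = 2^1*7^1*97^1*313^1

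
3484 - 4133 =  -649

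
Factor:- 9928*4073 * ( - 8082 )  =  326809765008 = 2^4*3^2*17^1*73^1*449^1*4073^1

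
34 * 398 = 13532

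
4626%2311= 4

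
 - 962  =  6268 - 7230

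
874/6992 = 1/8 = 0.12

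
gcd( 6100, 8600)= 100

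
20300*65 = 1319500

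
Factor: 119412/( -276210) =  - 214/495 = - 2^1*3^( - 2)*5^( - 1) * 11^( - 1) * 107^1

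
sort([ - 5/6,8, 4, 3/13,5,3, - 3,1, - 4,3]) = [ -4,-3, - 5/6,3/13, 1,  3, 3,4, 5,8] 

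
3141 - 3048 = 93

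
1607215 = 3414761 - 1807546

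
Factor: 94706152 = 2^3*983^1*12043^1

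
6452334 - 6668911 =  - 216577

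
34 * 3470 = 117980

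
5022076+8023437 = 13045513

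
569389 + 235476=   804865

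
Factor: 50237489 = 137^1*366697^1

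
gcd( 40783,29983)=1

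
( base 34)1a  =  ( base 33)1B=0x2C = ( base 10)44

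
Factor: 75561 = 3^1*89^1* 283^1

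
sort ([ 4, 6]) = [4,6]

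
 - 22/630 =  - 11/315 = -0.03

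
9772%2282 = 644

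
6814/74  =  92+3/37= 92.08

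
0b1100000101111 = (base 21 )e0h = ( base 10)6191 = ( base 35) 51V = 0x182f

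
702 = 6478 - 5776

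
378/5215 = 54/745 = 0.07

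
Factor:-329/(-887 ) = 7^1*47^1*887^( - 1)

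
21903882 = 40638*539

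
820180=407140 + 413040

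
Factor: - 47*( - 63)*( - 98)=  - 2^1*3^2 * 7^3*47^1= - 290178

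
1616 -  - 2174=3790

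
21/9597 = 1/457 = 0.00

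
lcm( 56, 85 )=4760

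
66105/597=22035/199 = 110.73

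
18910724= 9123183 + 9787541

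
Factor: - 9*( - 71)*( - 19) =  - 3^2*19^1*71^1 = -12141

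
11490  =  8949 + 2541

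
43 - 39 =4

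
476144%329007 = 147137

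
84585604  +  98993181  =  183578785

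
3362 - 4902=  - 1540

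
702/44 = 15+21/22 = 15.95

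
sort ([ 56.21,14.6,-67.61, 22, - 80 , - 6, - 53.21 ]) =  [ - 80, - 67.61, - 53.21,-6,  14.6,22, 56.21]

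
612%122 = 2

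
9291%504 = 219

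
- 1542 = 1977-3519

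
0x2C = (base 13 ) 35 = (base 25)1J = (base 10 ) 44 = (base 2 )101100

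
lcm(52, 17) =884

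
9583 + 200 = 9783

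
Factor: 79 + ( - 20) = 59^1 =59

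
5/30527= 5/30527 = 0.00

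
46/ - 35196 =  - 1  +  17575/17598 = - 0.00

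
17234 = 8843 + 8391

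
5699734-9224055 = -3524321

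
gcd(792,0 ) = 792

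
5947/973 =5947/973 = 6.11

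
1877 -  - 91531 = 93408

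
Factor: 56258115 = 3^1*5^1*23^1 * 29^1*5623^1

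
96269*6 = 577614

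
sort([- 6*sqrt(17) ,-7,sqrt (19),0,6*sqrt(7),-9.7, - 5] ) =[ - 6*sqrt(17),-9.7, - 7, - 5, 0,sqrt( 19), 6*sqrt ( 7 )] 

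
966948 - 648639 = 318309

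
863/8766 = 863/8766 = 0.10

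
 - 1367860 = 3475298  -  4843158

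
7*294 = 2058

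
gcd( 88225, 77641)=1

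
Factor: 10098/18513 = 6/11 = 2^1*  3^1*11^(  -  1 ) 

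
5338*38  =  202844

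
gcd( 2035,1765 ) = 5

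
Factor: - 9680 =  - 2^4*5^1*11^2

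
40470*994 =40227180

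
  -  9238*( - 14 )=129332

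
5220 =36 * 145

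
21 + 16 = 37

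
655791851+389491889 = 1045283740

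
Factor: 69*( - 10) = -2^1* 3^1*5^1*23^1 = -690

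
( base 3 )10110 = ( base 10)93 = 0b1011101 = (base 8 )135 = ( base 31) 30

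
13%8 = 5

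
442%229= 213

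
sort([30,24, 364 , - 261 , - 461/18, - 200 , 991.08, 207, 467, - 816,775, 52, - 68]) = [ - 816,- 261, - 200, - 68, - 461/18 , 24,30, 52,207, 364,467,775,991.08]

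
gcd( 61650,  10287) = 9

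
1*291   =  291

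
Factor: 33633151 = 33633151^1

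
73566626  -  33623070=39943556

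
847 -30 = 817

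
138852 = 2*69426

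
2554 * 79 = 201766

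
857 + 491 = 1348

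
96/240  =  2/5 = 0.40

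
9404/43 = 218 + 30/43  =  218.70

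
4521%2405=2116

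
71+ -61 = 10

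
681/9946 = 681/9946=   0.07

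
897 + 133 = 1030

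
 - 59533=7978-67511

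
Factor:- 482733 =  - 3^3*19^1 *941^1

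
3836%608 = 188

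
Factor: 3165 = 3^1*5^1*211^1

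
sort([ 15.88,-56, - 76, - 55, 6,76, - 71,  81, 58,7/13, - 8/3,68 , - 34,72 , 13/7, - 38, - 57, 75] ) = [ - 76, - 71, - 57, - 56,- 55, - 38, - 34, - 8/3 , 7/13,13/7, 6,15.88,58,68,72,  75, 76, 81]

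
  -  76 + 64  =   - 12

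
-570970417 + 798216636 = 227246219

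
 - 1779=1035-2814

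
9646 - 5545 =4101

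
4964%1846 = 1272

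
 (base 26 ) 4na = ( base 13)167a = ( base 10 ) 3312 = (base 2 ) 110011110000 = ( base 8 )6360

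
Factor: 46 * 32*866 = 1274752 = 2^7*23^1*433^1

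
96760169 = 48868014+47892155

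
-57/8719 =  - 1 + 8662/8719 = - 0.01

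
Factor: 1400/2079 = 200/297= 2^3* 3^( - 3 )*5^2*11^( - 1 ) 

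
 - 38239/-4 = 9559 + 3/4 = 9559.75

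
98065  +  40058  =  138123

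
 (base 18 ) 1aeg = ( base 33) 8J1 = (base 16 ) 247c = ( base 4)2101330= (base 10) 9340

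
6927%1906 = 1209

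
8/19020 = 2/4755= 0.00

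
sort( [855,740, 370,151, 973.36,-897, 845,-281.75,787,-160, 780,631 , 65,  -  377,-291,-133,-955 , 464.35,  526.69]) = [-955 ,-897 , - 377, - 291, - 281.75, - 160, - 133,65 , 151,370,  464.35, 526.69,631,740, 780, 787,845,855,  973.36]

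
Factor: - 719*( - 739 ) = 719^1*739^1= 531341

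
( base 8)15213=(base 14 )2695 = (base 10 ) 6795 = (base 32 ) 6KB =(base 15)2030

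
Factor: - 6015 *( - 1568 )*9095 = 2^5*3^1 * 5^2 * 7^2*17^1*107^1 *401^1=85779674400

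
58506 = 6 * 9751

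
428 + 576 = 1004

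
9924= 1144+8780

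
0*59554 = 0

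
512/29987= 512/29987  =  0.02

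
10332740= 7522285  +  2810455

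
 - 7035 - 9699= - 16734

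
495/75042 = 5/758 = 0.01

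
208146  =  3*69382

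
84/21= 4 = 4.00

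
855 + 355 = 1210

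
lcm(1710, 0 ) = 0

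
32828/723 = 45 + 293/723=45.41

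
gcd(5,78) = 1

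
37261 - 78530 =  - 41269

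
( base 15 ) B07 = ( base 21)5D4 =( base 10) 2482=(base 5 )34412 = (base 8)4662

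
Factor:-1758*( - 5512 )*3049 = 2^4*3^1*13^1*53^1*293^1  *3049^1 = 29545102704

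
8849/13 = 680 + 9/13 = 680.69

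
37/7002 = 37/7002 = 0.01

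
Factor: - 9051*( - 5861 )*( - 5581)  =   - 296060391291=-  3^1*7^1*431^1*5581^1*5861^1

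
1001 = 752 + 249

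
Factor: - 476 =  - 2^2 * 7^1*17^1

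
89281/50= 1785+31/50 = 1785.62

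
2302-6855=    - 4553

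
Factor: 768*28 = 2^10*3^1*7^1 = 21504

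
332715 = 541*615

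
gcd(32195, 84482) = 1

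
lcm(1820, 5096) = 25480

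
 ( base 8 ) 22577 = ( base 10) 9599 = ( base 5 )301344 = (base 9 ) 14145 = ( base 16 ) 257F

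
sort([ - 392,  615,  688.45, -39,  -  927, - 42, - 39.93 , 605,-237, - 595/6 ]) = [ -927 ,  -  392, - 237,-595/6,-42,-39.93, - 39,605,615,688.45 ]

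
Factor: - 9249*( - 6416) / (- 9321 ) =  - 2^4*13^( - 1)*239^( -1 ) * 401^1 * 3083^1=-19780528/3107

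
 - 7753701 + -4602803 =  - 12356504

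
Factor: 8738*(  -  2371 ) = -2^1*17^1*257^1*2371^1  =  -20717798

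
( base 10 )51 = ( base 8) 63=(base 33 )1I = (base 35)1g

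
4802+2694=7496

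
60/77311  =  60/77311=0.00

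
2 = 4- 2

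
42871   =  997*43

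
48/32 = 3/2 = 1.50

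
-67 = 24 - 91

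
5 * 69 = 345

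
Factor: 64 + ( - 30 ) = 2^1* 17^1 = 34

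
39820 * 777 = 30940140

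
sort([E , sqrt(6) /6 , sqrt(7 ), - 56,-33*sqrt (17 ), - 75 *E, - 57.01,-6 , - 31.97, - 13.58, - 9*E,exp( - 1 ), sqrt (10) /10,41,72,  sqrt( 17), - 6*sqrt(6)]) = [ - 75*E , - 33*sqrt( 17 ),- 57.01, -56, - 31.97, - 9*E,-6*sqrt( 6), - 13.58, - 6,sqrt(10)/10, exp( - 1), sqrt(6)/6,sqrt(7),E,  sqrt(17), 41,72 ] 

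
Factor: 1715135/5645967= 3^( -1)*5^1*37^1*73^1*127^1 * 1881989^( - 1)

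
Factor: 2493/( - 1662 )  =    -  3/2 = -2^(-1)*3^1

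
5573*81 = 451413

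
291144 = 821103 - 529959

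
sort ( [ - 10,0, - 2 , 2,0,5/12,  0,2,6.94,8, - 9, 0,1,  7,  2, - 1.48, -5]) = [ - 10, - 9, - 5, - 2, - 1.48,  0,0,0, 0, 5/12,1, 2,2,2,6.94 , 7,8]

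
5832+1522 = 7354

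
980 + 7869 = 8849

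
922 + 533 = 1455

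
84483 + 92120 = 176603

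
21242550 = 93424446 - 72181896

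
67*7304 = 489368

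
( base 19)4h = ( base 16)5D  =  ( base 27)3C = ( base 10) 93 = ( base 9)113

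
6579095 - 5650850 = 928245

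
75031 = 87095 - 12064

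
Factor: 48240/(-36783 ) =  - 80/61=-2^4*5^1*61^(-1)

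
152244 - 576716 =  - 424472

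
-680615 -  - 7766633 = 7086018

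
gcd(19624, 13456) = 8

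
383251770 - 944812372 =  - 561560602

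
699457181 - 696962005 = 2495176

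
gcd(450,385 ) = 5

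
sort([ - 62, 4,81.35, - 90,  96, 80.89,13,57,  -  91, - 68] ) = [  -  91, - 90 , - 68 , - 62,4,13,57,80.89,  81.35, 96 ]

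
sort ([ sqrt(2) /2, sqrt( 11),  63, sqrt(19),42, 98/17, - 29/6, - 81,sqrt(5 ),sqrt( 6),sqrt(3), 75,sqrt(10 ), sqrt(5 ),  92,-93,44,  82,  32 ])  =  [-93,-81, - 29/6, sqrt( 2)/2 , sqrt( 3 ),sqrt(5 ),sqrt(5),sqrt( 6), sqrt(10 ),sqrt(11), sqrt(19),98/17,32,  42, 44,  63, 75 , 82, 92]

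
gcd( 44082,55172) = 2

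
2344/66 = 1172/33 = 35.52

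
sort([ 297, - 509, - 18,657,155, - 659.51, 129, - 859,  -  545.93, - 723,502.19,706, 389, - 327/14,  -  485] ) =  [ - 859, - 723, - 659.51, - 545.93, - 509, - 485, - 327/14,-18,129,155,297,  389,502.19,  657, 706]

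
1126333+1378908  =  2505241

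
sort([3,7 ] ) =[ 3,7 ]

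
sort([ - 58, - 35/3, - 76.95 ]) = [ - 76.95, - 58, - 35/3 ]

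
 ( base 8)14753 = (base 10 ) 6635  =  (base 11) 4A92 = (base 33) 632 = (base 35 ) 5ek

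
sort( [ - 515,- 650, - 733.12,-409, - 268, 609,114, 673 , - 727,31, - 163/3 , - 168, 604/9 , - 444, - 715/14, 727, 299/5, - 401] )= [ - 733.12, - 727, - 650, - 515, - 444,-409, - 401, - 268,- 168,-163/3, - 715/14, 31, 299/5, 604/9, 114,  609, 673,727] 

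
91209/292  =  312 + 105/292 =312.36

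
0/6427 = 0=   0.00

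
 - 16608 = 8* ( - 2076)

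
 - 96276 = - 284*339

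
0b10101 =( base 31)L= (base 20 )11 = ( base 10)21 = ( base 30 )l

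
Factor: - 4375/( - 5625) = 7/9 = 3^( - 2 )*7^1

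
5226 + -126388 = - 121162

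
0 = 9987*0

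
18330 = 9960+8370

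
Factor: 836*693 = 579348  =  2^2*3^2*7^1*11^2*19^1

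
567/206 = 567/206 = 2.75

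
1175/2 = 1175/2 = 587.50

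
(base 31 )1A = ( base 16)29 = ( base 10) 41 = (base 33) 18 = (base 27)1e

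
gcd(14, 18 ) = 2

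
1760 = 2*880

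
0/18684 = 0=0.00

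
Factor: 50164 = 2^2*12541^1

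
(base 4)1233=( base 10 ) 111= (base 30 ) 3L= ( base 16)6F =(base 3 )11010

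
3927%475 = 127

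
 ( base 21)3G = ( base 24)37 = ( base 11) 72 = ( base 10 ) 79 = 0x4F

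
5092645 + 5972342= 11064987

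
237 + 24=261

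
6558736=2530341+4028395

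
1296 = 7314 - 6018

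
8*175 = 1400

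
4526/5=4526/5 = 905.20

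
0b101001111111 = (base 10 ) 2687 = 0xA7F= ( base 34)2B1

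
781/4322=781/4322=0.18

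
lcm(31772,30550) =794300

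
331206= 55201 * 6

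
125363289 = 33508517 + 91854772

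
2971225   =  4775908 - 1804683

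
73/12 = 6  +  1/12 = 6.08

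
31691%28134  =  3557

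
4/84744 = 1/21186 = 0.00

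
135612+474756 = 610368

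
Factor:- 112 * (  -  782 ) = 87584=2^5*  7^1*17^1*23^1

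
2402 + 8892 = 11294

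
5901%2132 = 1637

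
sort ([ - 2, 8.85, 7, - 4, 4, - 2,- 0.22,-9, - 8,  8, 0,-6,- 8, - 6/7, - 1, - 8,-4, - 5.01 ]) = [ - 9,- 8, - 8, - 8, - 6, - 5.01, - 4, - 4, - 2,- 2, - 1, - 6/7, - 0.22 , 0, 4,7, 8, 8.85]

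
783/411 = 261/137 = 1.91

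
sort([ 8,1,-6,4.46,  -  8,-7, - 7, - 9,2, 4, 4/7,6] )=[ - 9, - 8,-7, - 7,-6, 4/7, 1 , 2,  4,4.46,6, 8 ]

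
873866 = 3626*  241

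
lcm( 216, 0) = 0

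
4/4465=4/4465 = 0.00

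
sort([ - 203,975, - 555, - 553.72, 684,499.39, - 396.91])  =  [ - 555, - 553.72 , - 396.91, - 203, 499.39,684,975 ] 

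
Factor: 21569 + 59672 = 137^1*593^1 = 81241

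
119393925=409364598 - 289970673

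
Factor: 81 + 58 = 139 = 139^1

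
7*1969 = 13783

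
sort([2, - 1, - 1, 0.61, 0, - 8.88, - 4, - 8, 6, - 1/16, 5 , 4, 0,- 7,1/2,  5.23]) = [ - 8.88 , - 8, - 7, - 4, - 1, - 1, - 1/16, 0, 0,1/2,0.61, 2,4,5, 5.23, 6] 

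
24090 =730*33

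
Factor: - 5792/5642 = -2^4 * 7^( - 1)*13^( - 1) * 31^( -1)*181^1 = - 2896/2821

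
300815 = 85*3539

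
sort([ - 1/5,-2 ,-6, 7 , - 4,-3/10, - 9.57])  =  [-9.57,- 6 ,-4,  -  2, -3/10, - 1/5,  7 ]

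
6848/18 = 3424/9 = 380.44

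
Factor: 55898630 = 2^1* 5^1*607^1  *  9209^1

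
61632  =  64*963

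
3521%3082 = 439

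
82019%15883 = 2604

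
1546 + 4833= 6379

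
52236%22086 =8064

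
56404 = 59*956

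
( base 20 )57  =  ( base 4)1223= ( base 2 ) 1101011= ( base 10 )107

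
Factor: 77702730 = 2^1*3^1*5^1*7^2*52859^1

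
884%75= 59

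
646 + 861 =1507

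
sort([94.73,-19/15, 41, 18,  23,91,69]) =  [-19/15, 18,  23 , 41, 69, 91, 94.73]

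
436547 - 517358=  - 80811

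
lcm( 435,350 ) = 30450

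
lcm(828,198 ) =9108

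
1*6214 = 6214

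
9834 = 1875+7959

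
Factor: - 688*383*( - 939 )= 2^4*3^1*43^1*313^1*383^1 = 247430256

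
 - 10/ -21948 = 5/10974 = 0.00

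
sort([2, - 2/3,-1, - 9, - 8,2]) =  [ -9, - 8 , - 1,  -  2/3,2, 2]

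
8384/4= 2096 = 2096.00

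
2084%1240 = 844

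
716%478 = 238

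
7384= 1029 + 6355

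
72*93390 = 6724080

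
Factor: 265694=2^1*11^1*13^1 * 929^1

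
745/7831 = 745/7831 = 0.10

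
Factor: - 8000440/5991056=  - 1000055/748882 = - 2^( - 1 ) * 5^1*7^1*28573^1*374441^( - 1 ) 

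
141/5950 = 141/5950 = 0.02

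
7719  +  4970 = 12689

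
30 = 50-20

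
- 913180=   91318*(  -  10 ) 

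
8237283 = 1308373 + 6928910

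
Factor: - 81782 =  - 2^1*103^1*397^1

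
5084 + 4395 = 9479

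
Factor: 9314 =2^1*4657^1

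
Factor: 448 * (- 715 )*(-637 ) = 204043840= 2^6 *5^1*7^3*11^1 * 13^2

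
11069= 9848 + 1221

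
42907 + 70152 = 113059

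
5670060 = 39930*142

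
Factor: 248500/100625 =284/115 = 2^2*5^( - 1)*23^( - 1)*71^1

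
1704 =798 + 906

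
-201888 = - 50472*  4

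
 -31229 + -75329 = -106558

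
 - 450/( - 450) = 1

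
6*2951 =17706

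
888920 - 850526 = 38394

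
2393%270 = 233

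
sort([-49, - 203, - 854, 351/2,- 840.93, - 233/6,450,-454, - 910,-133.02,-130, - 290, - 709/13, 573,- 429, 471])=[- 910,-854,- 840.93,  -  454, - 429, - 290,-203 ,-133.02, - 130, - 709/13, - 49, - 233/6,  351/2,450, 471,573 ]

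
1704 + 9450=11154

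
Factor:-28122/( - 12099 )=2^1*37^( - 1)* 43^1= 86/37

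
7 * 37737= 264159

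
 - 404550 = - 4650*87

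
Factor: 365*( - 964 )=-2^2*5^1*73^1*241^1 = - 351860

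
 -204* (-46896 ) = 9566784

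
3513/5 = 702 + 3/5 = 702.60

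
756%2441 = 756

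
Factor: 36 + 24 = 60 =2^2*3^1*5^1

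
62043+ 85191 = 147234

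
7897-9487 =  - 1590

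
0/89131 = 0 =0.00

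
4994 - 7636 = - 2642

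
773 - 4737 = - 3964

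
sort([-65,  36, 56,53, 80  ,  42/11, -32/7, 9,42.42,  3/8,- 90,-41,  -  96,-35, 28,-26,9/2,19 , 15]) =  [ - 96, - 90,-65,  -  41,-35,-26,-32/7, 3/8, 42/11,9/2, 9, 15, 19,28, 36,42.42,  53,56 , 80]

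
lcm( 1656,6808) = 61272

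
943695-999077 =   -  55382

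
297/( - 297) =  - 1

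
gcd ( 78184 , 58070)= 2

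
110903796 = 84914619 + 25989177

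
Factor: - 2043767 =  - 11^1*185797^1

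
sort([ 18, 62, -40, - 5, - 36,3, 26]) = [ - 40, - 36, - 5,3, 18, 26, 62]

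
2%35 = 2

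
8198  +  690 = 8888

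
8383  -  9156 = -773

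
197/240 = 197/240 = 0.82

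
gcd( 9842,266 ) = 266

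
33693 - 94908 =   -  61215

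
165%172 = 165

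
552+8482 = 9034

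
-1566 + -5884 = -7450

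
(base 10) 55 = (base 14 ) 3d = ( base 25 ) 25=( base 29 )1Q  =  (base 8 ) 67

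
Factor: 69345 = 3^2* 5^1*23^1*67^1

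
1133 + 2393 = 3526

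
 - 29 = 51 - 80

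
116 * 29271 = 3395436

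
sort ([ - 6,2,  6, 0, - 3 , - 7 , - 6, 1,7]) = [ - 7 , - 6, - 6, - 3, 0, 1, 2 , 6,7 ]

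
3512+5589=9101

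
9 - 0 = 9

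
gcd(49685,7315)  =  95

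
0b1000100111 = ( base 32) H7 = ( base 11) 461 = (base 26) l5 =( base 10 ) 551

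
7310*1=7310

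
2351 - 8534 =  - 6183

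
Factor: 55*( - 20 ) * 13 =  - 2^2*5^2 * 11^1*13^1 = -14300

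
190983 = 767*249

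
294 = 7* 42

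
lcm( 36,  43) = 1548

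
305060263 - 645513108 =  - 340452845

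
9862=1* 9862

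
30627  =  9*3403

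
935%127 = 46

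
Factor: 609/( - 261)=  - 3^( - 1 ) * 7^1= -  7/3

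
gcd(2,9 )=1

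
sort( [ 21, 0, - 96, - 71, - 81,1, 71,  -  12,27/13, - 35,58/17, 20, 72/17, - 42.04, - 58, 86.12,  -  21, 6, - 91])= [ - 96, - 91,-81, - 71, -58, - 42.04, - 35,-21, - 12, 0,1, 27/13 , 58/17,72/17, 6,20, 21,71, 86.12]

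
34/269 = 34/269 = 0.13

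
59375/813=59375/813   =  73.03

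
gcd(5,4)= 1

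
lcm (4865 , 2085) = 14595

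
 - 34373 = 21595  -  55968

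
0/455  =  0= 0.00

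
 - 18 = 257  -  275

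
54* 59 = 3186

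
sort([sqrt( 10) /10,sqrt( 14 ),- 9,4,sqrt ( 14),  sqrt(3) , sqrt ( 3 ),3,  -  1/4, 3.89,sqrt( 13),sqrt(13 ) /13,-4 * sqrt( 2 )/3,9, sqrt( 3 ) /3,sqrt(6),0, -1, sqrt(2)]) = [ - 9,-4*sqrt( 2)/3,-1,- 1/4,0,sqrt(13 ) /13,sqrt(10)/10,sqrt( 3 ) /3, sqrt( 2 ), sqrt ( 3 ) , sqrt(3 ), sqrt(6 ),  3, sqrt( 13 ),sqrt( 14 ) , sqrt(14 )  ,  3.89, 4 , 9 ]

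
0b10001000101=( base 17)3d5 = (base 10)1093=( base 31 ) 148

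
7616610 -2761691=4854919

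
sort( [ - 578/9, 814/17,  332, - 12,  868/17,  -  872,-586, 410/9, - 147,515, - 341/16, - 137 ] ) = [ - 872,-586,-147,  -  137, - 578/9, - 341/16,-12,  410/9,814/17, 868/17,332, 515]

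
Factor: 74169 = 3^3*41^1*67^1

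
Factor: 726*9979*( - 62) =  - 449174748 = -2^2*3^1*11^2 * 17^1*31^1 * 587^1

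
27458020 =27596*995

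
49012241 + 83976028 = 132988269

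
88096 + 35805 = 123901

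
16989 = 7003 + 9986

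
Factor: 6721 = 11^1*13^1*47^1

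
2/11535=2/11535 = 0.00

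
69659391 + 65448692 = 135108083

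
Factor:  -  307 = - 307^1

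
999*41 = 40959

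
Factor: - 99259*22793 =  - 2262410387 = - 23^1*991^1*99259^1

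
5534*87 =481458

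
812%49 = 28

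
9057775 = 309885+8747890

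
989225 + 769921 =1759146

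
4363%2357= 2006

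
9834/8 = 1229 + 1/4 =1229.25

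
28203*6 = 169218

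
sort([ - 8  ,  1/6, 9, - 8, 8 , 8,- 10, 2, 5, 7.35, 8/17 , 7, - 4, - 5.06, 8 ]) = [- 10 , - 8, - 8, - 5.06,-4, 1/6, 8/17,2, 5,7, 7.35 , 8  ,  8, 8,9]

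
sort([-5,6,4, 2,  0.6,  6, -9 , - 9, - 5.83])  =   [  -  9, - 9,- 5.83, - 5, 0.6,  2, 4,6, 6] 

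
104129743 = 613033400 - 508903657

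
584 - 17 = 567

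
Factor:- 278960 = - 2^4*5^1 * 11^1 * 317^1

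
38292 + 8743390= 8781682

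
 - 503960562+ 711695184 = 207734622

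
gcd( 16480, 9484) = 4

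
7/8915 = 7/8915 = 0.00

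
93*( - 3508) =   -  326244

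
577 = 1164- 587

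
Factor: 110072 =2^3*13759^1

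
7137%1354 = 367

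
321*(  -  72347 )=-23223387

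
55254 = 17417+37837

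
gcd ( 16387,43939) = 7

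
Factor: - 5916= -2^2*3^1*17^1*29^1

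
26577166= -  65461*( - 406)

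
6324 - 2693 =3631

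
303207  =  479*633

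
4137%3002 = 1135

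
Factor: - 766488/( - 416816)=879/478=2^( - 1 )*3^1*  239^( - 1 )*293^1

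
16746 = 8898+7848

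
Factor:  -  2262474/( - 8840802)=377079/1473467 = 3^1*125693^1*1473467^(-1 ) 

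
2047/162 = 2047/162 = 12.64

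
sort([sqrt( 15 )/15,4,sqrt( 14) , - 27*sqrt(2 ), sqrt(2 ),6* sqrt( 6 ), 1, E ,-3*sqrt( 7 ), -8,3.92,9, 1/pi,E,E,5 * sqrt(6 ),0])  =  [ - 27*sqrt (2 ) , - 8,-3*sqrt (7),0, sqrt ( 15)/15,1/pi, 1, sqrt(2),E, E,E, sqrt( 14 ), 3.92, 4,9, 5*sqrt( 6 ), 6*sqrt( 6) ] 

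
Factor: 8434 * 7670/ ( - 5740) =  - 3234439/287  =  - 7^ ( - 1)*13^1*41^(- 1 )*59^1*4217^1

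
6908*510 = 3523080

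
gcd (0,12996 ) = 12996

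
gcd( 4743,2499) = 51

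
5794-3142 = 2652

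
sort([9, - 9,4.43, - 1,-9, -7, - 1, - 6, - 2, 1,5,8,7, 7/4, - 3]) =[ - 9, - 9, - 7, - 6, - 3, - 2,-1, - 1,1,7/4, 4.43, 5,7,8,9 ] 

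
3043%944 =211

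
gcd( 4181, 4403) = 37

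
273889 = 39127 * 7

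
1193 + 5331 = 6524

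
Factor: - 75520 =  - 2^8*5^1*59^1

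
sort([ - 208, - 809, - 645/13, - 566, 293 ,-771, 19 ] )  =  [ - 809  ,  -  771, - 566,-208, - 645/13, 19 , 293]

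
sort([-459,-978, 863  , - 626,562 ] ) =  [ - 978,  -  626, - 459, 562, 863] 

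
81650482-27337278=54313204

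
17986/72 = 8993/36 = 249.81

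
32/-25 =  - 32/25 = - 1.28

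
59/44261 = 59/44261 =0.00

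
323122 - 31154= 291968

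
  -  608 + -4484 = -5092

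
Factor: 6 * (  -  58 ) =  - 348  =  - 2^2*3^1 * 29^1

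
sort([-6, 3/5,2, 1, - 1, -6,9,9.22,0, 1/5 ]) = [  -  6, - 6, - 1,0, 1/5, 3/5,1, 2, 9,  9.22 ]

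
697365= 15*46491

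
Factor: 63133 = 7^1*29^1*311^1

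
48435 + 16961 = 65396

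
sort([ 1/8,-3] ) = [ - 3, 1/8 ] 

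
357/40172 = 357/40172 = 0.01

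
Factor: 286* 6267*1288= 2^4*3^1 * 7^1*11^1*13^1*23^1*2089^1 = 2308562256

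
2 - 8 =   -  6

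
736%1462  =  736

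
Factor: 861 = 3^1  *7^1*41^1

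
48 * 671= 32208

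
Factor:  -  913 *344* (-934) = 293343248= 2^4  *11^1 *43^1*83^1 * 467^1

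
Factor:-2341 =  - 2341^1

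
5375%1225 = 475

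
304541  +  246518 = 551059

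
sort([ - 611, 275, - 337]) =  [ - 611, - 337 , 275 ]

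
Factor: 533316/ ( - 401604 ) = - 683^( - 1)*907^1 = -  907/683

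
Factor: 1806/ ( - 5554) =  - 903/2777 = - 3^1*7^1 * 43^1 * 2777^(- 1) 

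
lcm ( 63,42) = 126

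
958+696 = 1654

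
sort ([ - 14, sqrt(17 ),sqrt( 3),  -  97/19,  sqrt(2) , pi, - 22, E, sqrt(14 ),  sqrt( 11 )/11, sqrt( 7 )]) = [  -  22,  -  14,- 97/19, sqrt(11 )/11,sqrt(2 ),  sqrt(3),sqrt(7), E, pi, sqrt( 14),sqrt(17 )]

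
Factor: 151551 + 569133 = 2^2*3^3*6673^1 = 720684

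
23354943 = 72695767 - 49340824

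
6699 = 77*87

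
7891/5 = 7891/5 = 1578.20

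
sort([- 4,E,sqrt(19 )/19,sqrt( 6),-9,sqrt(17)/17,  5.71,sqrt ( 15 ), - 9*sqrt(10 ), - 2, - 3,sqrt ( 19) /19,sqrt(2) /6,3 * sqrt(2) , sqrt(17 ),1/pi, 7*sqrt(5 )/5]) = [-9*sqrt(10 ),-9,-4, - 3, - 2,sqrt (19 )/19,sqrt(19) /19,sqrt(2 )/6 , sqrt ( 17 )/17, 1/pi,sqrt(6 ),E, 7*sqrt( 5) /5, sqrt ( 15 ),  sqrt(17 ),3*sqrt( 2), 5.71]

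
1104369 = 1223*903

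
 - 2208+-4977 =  - 7185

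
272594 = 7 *38942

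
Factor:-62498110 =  - 2^1*5^1*59^1*105929^1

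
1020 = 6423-5403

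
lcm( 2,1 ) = 2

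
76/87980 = 19/21995 = 0.00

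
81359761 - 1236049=80123712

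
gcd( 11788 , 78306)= 842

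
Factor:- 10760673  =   - 3^1*7^1*11^1*37^1*1259^1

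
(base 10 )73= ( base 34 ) 25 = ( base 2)1001001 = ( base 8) 111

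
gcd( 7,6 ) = 1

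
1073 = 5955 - 4882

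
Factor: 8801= 13^1 * 677^1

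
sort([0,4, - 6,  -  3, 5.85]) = [-6,  -  3,0,4, 5.85 ] 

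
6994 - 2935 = 4059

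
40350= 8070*5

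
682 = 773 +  - 91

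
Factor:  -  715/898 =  - 2^(  -  1 ) * 5^1 * 11^1*13^1* 449^(-1)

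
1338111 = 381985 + 956126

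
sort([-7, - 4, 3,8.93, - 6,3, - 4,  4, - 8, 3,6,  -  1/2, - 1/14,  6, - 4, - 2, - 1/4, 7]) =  [ - 8, - 7,-6,  -  4, - 4, - 4,  -  2 , - 1/2 , -1/4, -1/14, 3, 3, 3 , 4, 6, 6,7, 8.93]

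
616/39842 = 28/1811 = 0.02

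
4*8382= 33528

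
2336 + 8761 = 11097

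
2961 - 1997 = 964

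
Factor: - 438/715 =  - 2^1*3^1*5^( - 1)*11^( - 1 )*13^( - 1)*73^1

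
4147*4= 16588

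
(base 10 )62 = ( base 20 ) 32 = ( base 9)68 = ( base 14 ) 46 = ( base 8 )76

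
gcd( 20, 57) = 1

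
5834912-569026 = 5265886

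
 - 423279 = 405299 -828578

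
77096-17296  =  59800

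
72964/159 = 72964/159 = 458.89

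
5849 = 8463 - 2614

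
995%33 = 5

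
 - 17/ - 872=17/872 = 0.02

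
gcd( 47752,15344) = 8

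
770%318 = 134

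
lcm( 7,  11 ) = 77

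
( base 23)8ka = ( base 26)6OM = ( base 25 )7D2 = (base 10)4702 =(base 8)11136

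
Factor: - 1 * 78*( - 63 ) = 4914  =  2^1 * 3^3*7^1* 13^1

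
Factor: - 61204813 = -61204813^1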